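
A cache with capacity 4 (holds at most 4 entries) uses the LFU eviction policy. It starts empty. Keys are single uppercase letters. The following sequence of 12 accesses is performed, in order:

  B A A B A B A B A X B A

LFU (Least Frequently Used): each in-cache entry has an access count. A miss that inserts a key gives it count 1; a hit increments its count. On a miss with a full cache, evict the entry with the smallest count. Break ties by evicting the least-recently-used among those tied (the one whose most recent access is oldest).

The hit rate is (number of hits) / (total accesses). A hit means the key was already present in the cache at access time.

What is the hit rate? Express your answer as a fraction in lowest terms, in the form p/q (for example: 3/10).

Answer: 3/4

Derivation:
LFU simulation (capacity=4):
  1. access B: MISS. Cache: [B(c=1)]
  2. access A: MISS. Cache: [B(c=1) A(c=1)]
  3. access A: HIT, count now 2. Cache: [B(c=1) A(c=2)]
  4. access B: HIT, count now 2. Cache: [A(c=2) B(c=2)]
  5. access A: HIT, count now 3. Cache: [B(c=2) A(c=3)]
  6. access B: HIT, count now 3. Cache: [A(c=3) B(c=3)]
  7. access A: HIT, count now 4. Cache: [B(c=3) A(c=4)]
  8. access B: HIT, count now 4. Cache: [A(c=4) B(c=4)]
  9. access A: HIT, count now 5. Cache: [B(c=4) A(c=5)]
  10. access X: MISS. Cache: [X(c=1) B(c=4) A(c=5)]
  11. access B: HIT, count now 5. Cache: [X(c=1) A(c=5) B(c=5)]
  12. access A: HIT, count now 6. Cache: [X(c=1) B(c=5) A(c=6)]
Total: 9 hits, 3 misses, 0 evictions

Hit rate = 9/12 = 3/4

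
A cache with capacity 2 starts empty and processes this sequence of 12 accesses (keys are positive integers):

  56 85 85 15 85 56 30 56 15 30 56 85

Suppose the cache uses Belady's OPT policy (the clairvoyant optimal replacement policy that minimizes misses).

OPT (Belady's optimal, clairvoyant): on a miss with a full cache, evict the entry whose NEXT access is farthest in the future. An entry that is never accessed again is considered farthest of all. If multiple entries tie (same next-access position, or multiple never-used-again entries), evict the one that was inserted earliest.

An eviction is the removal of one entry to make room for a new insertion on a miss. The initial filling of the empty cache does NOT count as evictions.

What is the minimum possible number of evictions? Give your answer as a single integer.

Answer: 6

Derivation:
OPT (Belady) simulation (capacity=2):
  1. access 56: MISS. Cache: [56]
  2. access 85: MISS. Cache: [56 85]
  3. access 85: HIT. Next use of 85: step 5. Cache: [56 85]
  4. access 15: MISS, evict 56 (next use: step 6). Cache: [85 15]
  5. access 85: HIT. Next use of 85: step 12. Cache: [85 15]
  6. access 56: MISS, evict 85 (next use: step 12). Cache: [15 56]
  7. access 30: MISS, evict 15 (next use: step 9). Cache: [56 30]
  8. access 56: HIT. Next use of 56: step 11. Cache: [56 30]
  9. access 15: MISS, evict 56 (next use: step 11). Cache: [30 15]
  10. access 30: HIT. Next use of 30: never. Cache: [30 15]
  11. access 56: MISS, evict 30 (next use: never). Cache: [15 56]
  12. access 85: MISS, evict 15 (next use: never). Cache: [56 85]
Total: 4 hits, 8 misses, 6 evictions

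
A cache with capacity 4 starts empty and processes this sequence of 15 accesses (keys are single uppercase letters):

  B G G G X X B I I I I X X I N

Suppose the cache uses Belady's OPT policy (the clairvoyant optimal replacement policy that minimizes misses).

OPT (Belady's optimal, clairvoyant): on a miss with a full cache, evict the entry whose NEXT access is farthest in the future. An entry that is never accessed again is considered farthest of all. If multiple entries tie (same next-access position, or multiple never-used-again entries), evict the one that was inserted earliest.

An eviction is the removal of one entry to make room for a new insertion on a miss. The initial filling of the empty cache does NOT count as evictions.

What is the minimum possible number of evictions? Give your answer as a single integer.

OPT (Belady) simulation (capacity=4):
  1. access B: MISS. Cache: [B]
  2. access G: MISS. Cache: [B G]
  3. access G: HIT. Next use of G: step 4. Cache: [B G]
  4. access G: HIT. Next use of G: never. Cache: [B G]
  5. access X: MISS. Cache: [B G X]
  6. access X: HIT. Next use of X: step 12. Cache: [B G X]
  7. access B: HIT. Next use of B: never. Cache: [B G X]
  8. access I: MISS. Cache: [B G X I]
  9. access I: HIT. Next use of I: step 10. Cache: [B G X I]
  10. access I: HIT. Next use of I: step 11. Cache: [B G X I]
  11. access I: HIT. Next use of I: step 14. Cache: [B G X I]
  12. access X: HIT. Next use of X: step 13. Cache: [B G X I]
  13. access X: HIT. Next use of X: never. Cache: [B G X I]
  14. access I: HIT. Next use of I: never. Cache: [B G X I]
  15. access N: MISS, evict B (next use: never). Cache: [G X I N]
Total: 10 hits, 5 misses, 1 evictions

Answer: 1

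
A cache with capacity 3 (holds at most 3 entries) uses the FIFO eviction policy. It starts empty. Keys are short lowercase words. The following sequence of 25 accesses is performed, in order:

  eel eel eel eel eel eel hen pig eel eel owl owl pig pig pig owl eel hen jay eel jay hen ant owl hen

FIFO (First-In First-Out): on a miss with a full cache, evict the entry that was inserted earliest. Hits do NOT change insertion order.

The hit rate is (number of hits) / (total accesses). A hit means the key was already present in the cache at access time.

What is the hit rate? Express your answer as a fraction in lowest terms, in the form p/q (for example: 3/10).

FIFO simulation (capacity=3):
  1. access eel: MISS. Cache (old->new): [eel]
  2. access eel: HIT. Cache (old->new): [eel]
  3. access eel: HIT. Cache (old->new): [eel]
  4. access eel: HIT. Cache (old->new): [eel]
  5. access eel: HIT. Cache (old->new): [eel]
  6. access eel: HIT. Cache (old->new): [eel]
  7. access hen: MISS. Cache (old->new): [eel hen]
  8. access pig: MISS. Cache (old->new): [eel hen pig]
  9. access eel: HIT. Cache (old->new): [eel hen pig]
  10. access eel: HIT. Cache (old->new): [eel hen pig]
  11. access owl: MISS, evict eel. Cache (old->new): [hen pig owl]
  12. access owl: HIT. Cache (old->new): [hen pig owl]
  13. access pig: HIT. Cache (old->new): [hen pig owl]
  14. access pig: HIT. Cache (old->new): [hen pig owl]
  15. access pig: HIT. Cache (old->new): [hen pig owl]
  16. access owl: HIT. Cache (old->new): [hen pig owl]
  17. access eel: MISS, evict hen. Cache (old->new): [pig owl eel]
  18. access hen: MISS, evict pig. Cache (old->new): [owl eel hen]
  19. access jay: MISS, evict owl. Cache (old->new): [eel hen jay]
  20. access eel: HIT. Cache (old->new): [eel hen jay]
  21. access jay: HIT. Cache (old->new): [eel hen jay]
  22. access hen: HIT. Cache (old->new): [eel hen jay]
  23. access ant: MISS, evict eel. Cache (old->new): [hen jay ant]
  24. access owl: MISS, evict hen. Cache (old->new): [jay ant owl]
  25. access hen: MISS, evict jay. Cache (old->new): [ant owl hen]
Total: 15 hits, 10 misses, 7 evictions

Hit rate = 15/25 = 3/5

Answer: 3/5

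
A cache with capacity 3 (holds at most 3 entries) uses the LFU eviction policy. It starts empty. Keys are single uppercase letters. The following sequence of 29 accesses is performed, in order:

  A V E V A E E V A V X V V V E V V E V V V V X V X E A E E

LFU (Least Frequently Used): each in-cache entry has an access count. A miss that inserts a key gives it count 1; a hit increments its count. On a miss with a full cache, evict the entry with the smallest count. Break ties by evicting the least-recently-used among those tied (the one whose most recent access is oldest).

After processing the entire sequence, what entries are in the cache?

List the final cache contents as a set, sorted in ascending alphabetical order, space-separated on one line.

LFU simulation (capacity=3):
  1. access A: MISS. Cache: [A(c=1)]
  2. access V: MISS. Cache: [A(c=1) V(c=1)]
  3. access E: MISS. Cache: [A(c=1) V(c=1) E(c=1)]
  4. access V: HIT, count now 2. Cache: [A(c=1) E(c=1) V(c=2)]
  5. access A: HIT, count now 2. Cache: [E(c=1) V(c=2) A(c=2)]
  6. access E: HIT, count now 2. Cache: [V(c=2) A(c=2) E(c=2)]
  7. access E: HIT, count now 3. Cache: [V(c=2) A(c=2) E(c=3)]
  8. access V: HIT, count now 3. Cache: [A(c=2) E(c=3) V(c=3)]
  9. access A: HIT, count now 3. Cache: [E(c=3) V(c=3) A(c=3)]
  10. access V: HIT, count now 4. Cache: [E(c=3) A(c=3) V(c=4)]
  11. access X: MISS, evict E(c=3). Cache: [X(c=1) A(c=3) V(c=4)]
  12. access V: HIT, count now 5. Cache: [X(c=1) A(c=3) V(c=5)]
  13. access V: HIT, count now 6. Cache: [X(c=1) A(c=3) V(c=6)]
  14. access V: HIT, count now 7. Cache: [X(c=1) A(c=3) V(c=7)]
  15. access E: MISS, evict X(c=1). Cache: [E(c=1) A(c=3) V(c=7)]
  16. access V: HIT, count now 8. Cache: [E(c=1) A(c=3) V(c=8)]
  17. access V: HIT, count now 9. Cache: [E(c=1) A(c=3) V(c=9)]
  18. access E: HIT, count now 2. Cache: [E(c=2) A(c=3) V(c=9)]
  19. access V: HIT, count now 10. Cache: [E(c=2) A(c=3) V(c=10)]
  20. access V: HIT, count now 11. Cache: [E(c=2) A(c=3) V(c=11)]
  21. access V: HIT, count now 12. Cache: [E(c=2) A(c=3) V(c=12)]
  22. access V: HIT, count now 13. Cache: [E(c=2) A(c=3) V(c=13)]
  23. access X: MISS, evict E(c=2). Cache: [X(c=1) A(c=3) V(c=13)]
  24. access V: HIT, count now 14. Cache: [X(c=1) A(c=3) V(c=14)]
  25. access X: HIT, count now 2. Cache: [X(c=2) A(c=3) V(c=14)]
  26. access E: MISS, evict X(c=2). Cache: [E(c=1) A(c=3) V(c=14)]
  27. access A: HIT, count now 4. Cache: [E(c=1) A(c=4) V(c=14)]
  28. access E: HIT, count now 2. Cache: [E(c=2) A(c=4) V(c=14)]
  29. access E: HIT, count now 3. Cache: [E(c=3) A(c=4) V(c=14)]
Total: 22 hits, 7 misses, 4 evictions

Answer: A E V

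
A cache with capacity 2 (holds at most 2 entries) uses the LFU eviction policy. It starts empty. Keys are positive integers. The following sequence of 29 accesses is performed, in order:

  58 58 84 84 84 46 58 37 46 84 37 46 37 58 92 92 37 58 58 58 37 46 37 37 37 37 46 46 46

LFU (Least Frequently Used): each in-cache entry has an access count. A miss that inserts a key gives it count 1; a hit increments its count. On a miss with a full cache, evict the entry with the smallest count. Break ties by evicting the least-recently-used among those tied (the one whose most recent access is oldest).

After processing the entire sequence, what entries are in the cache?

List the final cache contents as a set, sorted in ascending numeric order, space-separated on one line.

Answer: 37 46

Derivation:
LFU simulation (capacity=2):
  1. access 58: MISS. Cache: [58(c=1)]
  2. access 58: HIT, count now 2. Cache: [58(c=2)]
  3. access 84: MISS. Cache: [84(c=1) 58(c=2)]
  4. access 84: HIT, count now 2. Cache: [58(c=2) 84(c=2)]
  5. access 84: HIT, count now 3. Cache: [58(c=2) 84(c=3)]
  6. access 46: MISS, evict 58(c=2). Cache: [46(c=1) 84(c=3)]
  7. access 58: MISS, evict 46(c=1). Cache: [58(c=1) 84(c=3)]
  8. access 37: MISS, evict 58(c=1). Cache: [37(c=1) 84(c=3)]
  9. access 46: MISS, evict 37(c=1). Cache: [46(c=1) 84(c=3)]
  10. access 84: HIT, count now 4. Cache: [46(c=1) 84(c=4)]
  11. access 37: MISS, evict 46(c=1). Cache: [37(c=1) 84(c=4)]
  12. access 46: MISS, evict 37(c=1). Cache: [46(c=1) 84(c=4)]
  13. access 37: MISS, evict 46(c=1). Cache: [37(c=1) 84(c=4)]
  14. access 58: MISS, evict 37(c=1). Cache: [58(c=1) 84(c=4)]
  15. access 92: MISS, evict 58(c=1). Cache: [92(c=1) 84(c=4)]
  16. access 92: HIT, count now 2. Cache: [92(c=2) 84(c=4)]
  17. access 37: MISS, evict 92(c=2). Cache: [37(c=1) 84(c=4)]
  18. access 58: MISS, evict 37(c=1). Cache: [58(c=1) 84(c=4)]
  19. access 58: HIT, count now 2. Cache: [58(c=2) 84(c=4)]
  20. access 58: HIT, count now 3. Cache: [58(c=3) 84(c=4)]
  21. access 37: MISS, evict 58(c=3). Cache: [37(c=1) 84(c=4)]
  22. access 46: MISS, evict 37(c=1). Cache: [46(c=1) 84(c=4)]
  23. access 37: MISS, evict 46(c=1). Cache: [37(c=1) 84(c=4)]
  24. access 37: HIT, count now 2. Cache: [37(c=2) 84(c=4)]
  25. access 37: HIT, count now 3. Cache: [37(c=3) 84(c=4)]
  26. access 37: HIT, count now 4. Cache: [84(c=4) 37(c=4)]
  27. access 46: MISS, evict 84(c=4). Cache: [46(c=1) 37(c=4)]
  28. access 46: HIT, count now 2. Cache: [46(c=2) 37(c=4)]
  29. access 46: HIT, count now 3. Cache: [46(c=3) 37(c=4)]
Total: 12 hits, 17 misses, 15 evictions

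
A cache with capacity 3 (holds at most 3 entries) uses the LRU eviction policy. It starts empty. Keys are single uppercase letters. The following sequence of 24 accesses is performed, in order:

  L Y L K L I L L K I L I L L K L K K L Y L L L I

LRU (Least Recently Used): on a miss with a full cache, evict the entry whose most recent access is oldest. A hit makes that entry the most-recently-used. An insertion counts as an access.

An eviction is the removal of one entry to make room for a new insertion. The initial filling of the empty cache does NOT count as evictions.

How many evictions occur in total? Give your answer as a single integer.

Answer: 3

Derivation:
LRU simulation (capacity=3):
  1. access L: MISS. Cache (LRU->MRU): [L]
  2. access Y: MISS. Cache (LRU->MRU): [L Y]
  3. access L: HIT. Cache (LRU->MRU): [Y L]
  4. access K: MISS. Cache (LRU->MRU): [Y L K]
  5. access L: HIT. Cache (LRU->MRU): [Y K L]
  6. access I: MISS, evict Y. Cache (LRU->MRU): [K L I]
  7. access L: HIT. Cache (LRU->MRU): [K I L]
  8. access L: HIT. Cache (LRU->MRU): [K I L]
  9. access K: HIT. Cache (LRU->MRU): [I L K]
  10. access I: HIT. Cache (LRU->MRU): [L K I]
  11. access L: HIT. Cache (LRU->MRU): [K I L]
  12. access I: HIT. Cache (LRU->MRU): [K L I]
  13. access L: HIT. Cache (LRU->MRU): [K I L]
  14. access L: HIT. Cache (LRU->MRU): [K I L]
  15. access K: HIT. Cache (LRU->MRU): [I L K]
  16. access L: HIT. Cache (LRU->MRU): [I K L]
  17. access K: HIT. Cache (LRU->MRU): [I L K]
  18. access K: HIT. Cache (LRU->MRU): [I L K]
  19. access L: HIT. Cache (LRU->MRU): [I K L]
  20. access Y: MISS, evict I. Cache (LRU->MRU): [K L Y]
  21. access L: HIT. Cache (LRU->MRU): [K Y L]
  22. access L: HIT. Cache (LRU->MRU): [K Y L]
  23. access L: HIT. Cache (LRU->MRU): [K Y L]
  24. access I: MISS, evict K. Cache (LRU->MRU): [Y L I]
Total: 18 hits, 6 misses, 3 evictions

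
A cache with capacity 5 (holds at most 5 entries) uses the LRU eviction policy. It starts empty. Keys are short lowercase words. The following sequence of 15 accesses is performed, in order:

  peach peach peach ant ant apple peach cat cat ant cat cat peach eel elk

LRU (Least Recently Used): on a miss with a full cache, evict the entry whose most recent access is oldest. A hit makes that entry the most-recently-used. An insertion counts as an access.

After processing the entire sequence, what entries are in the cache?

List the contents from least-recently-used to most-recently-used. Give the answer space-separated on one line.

Answer: ant cat peach eel elk

Derivation:
LRU simulation (capacity=5):
  1. access peach: MISS. Cache (LRU->MRU): [peach]
  2. access peach: HIT. Cache (LRU->MRU): [peach]
  3. access peach: HIT. Cache (LRU->MRU): [peach]
  4. access ant: MISS. Cache (LRU->MRU): [peach ant]
  5. access ant: HIT. Cache (LRU->MRU): [peach ant]
  6. access apple: MISS. Cache (LRU->MRU): [peach ant apple]
  7. access peach: HIT. Cache (LRU->MRU): [ant apple peach]
  8. access cat: MISS. Cache (LRU->MRU): [ant apple peach cat]
  9. access cat: HIT. Cache (LRU->MRU): [ant apple peach cat]
  10. access ant: HIT. Cache (LRU->MRU): [apple peach cat ant]
  11. access cat: HIT. Cache (LRU->MRU): [apple peach ant cat]
  12. access cat: HIT. Cache (LRU->MRU): [apple peach ant cat]
  13. access peach: HIT. Cache (LRU->MRU): [apple ant cat peach]
  14. access eel: MISS. Cache (LRU->MRU): [apple ant cat peach eel]
  15. access elk: MISS, evict apple. Cache (LRU->MRU): [ant cat peach eel elk]
Total: 9 hits, 6 misses, 1 evictions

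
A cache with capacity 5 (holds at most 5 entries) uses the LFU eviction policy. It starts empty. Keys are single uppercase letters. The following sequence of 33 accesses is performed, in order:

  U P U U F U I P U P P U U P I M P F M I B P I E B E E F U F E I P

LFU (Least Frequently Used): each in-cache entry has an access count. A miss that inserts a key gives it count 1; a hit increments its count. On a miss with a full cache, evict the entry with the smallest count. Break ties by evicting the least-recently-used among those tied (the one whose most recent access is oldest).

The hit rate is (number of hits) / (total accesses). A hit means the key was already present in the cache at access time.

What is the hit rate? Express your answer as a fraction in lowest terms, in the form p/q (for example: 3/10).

Answer: 23/33

Derivation:
LFU simulation (capacity=5):
  1. access U: MISS. Cache: [U(c=1)]
  2. access P: MISS. Cache: [U(c=1) P(c=1)]
  3. access U: HIT, count now 2. Cache: [P(c=1) U(c=2)]
  4. access U: HIT, count now 3. Cache: [P(c=1) U(c=3)]
  5. access F: MISS. Cache: [P(c=1) F(c=1) U(c=3)]
  6. access U: HIT, count now 4. Cache: [P(c=1) F(c=1) U(c=4)]
  7. access I: MISS. Cache: [P(c=1) F(c=1) I(c=1) U(c=4)]
  8. access P: HIT, count now 2. Cache: [F(c=1) I(c=1) P(c=2) U(c=4)]
  9. access U: HIT, count now 5. Cache: [F(c=1) I(c=1) P(c=2) U(c=5)]
  10. access P: HIT, count now 3. Cache: [F(c=1) I(c=1) P(c=3) U(c=5)]
  11. access P: HIT, count now 4. Cache: [F(c=1) I(c=1) P(c=4) U(c=5)]
  12. access U: HIT, count now 6. Cache: [F(c=1) I(c=1) P(c=4) U(c=6)]
  13. access U: HIT, count now 7. Cache: [F(c=1) I(c=1) P(c=4) U(c=7)]
  14. access P: HIT, count now 5. Cache: [F(c=1) I(c=1) P(c=5) U(c=7)]
  15. access I: HIT, count now 2. Cache: [F(c=1) I(c=2) P(c=5) U(c=7)]
  16. access M: MISS. Cache: [F(c=1) M(c=1) I(c=2) P(c=5) U(c=7)]
  17. access P: HIT, count now 6. Cache: [F(c=1) M(c=1) I(c=2) P(c=6) U(c=7)]
  18. access F: HIT, count now 2. Cache: [M(c=1) I(c=2) F(c=2) P(c=6) U(c=7)]
  19. access M: HIT, count now 2. Cache: [I(c=2) F(c=2) M(c=2) P(c=6) U(c=7)]
  20. access I: HIT, count now 3. Cache: [F(c=2) M(c=2) I(c=3) P(c=6) U(c=7)]
  21. access B: MISS, evict F(c=2). Cache: [B(c=1) M(c=2) I(c=3) P(c=6) U(c=7)]
  22. access P: HIT, count now 7. Cache: [B(c=1) M(c=2) I(c=3) U(c=7) P(c=7)]
  23. access I: HIT, count now 4. Cache: [B(c=1) M(c=2) I(c=4) U(c=7) P(c=7)]
  24. access E: MISS, evict B(c=1). Cache: [E(c=1) M(c=2) I(c=4) U(c=7) P(c=7)]
  25. access B: MISS, evict E(c=1). Cache: [B(c=1) M(c=2) I(c=4) U(c=7) P(c=7)]
  26. access E: MISS, evict B(c=1). Cache: [E(c=1) M(c=2) I(c=4) U(c=7) P(c=7)]
  27. access E: HIT, count now 2. Cache: [M(c=2) E(c=2) I(c=4) U(c=7) P(c=7)]
  28. access F: MISS, evict M(c=2). Cache: [F(c=1) E(c=2) I(c=4) U(c=7) P(c=7)]
  29. access U: HIT, count now 8. Cache: [F(c=1) E(c=2) I(c=4) P(c=7) U(c=8)]
  30. access F: HIT, count now 2. Cache: [E(c=2) F(c=2) I(c=4) P(c=7) U(c=8)]
  31. access E: HIT, count now 3. Cache: [F(c=2) E(c=3) I(c=4) P(c=7) U(c=8)]
  32. access I: HIT, count now 5. Cache: [F(c=2) E(c=3) I(c=5) P(c=7) U(c=8)]
  33. access P: HIT, count now 8. Cache: [F(c=2) E(c=3) I(c=5) U(c=8) P(c=8)]
Total: 23 hits, 10 misses, 5 evictions

Hit rate = 23/33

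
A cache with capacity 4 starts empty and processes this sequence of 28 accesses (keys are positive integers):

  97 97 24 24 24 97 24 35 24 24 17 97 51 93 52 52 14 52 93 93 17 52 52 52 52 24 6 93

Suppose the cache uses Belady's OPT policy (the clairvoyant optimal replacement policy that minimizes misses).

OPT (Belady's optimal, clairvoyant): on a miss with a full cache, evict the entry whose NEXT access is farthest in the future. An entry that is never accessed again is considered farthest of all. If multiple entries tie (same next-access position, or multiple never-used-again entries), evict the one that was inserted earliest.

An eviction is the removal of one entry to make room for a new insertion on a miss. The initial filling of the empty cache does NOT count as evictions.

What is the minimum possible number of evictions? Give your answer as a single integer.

OPT (Belady) simulation (capacity=4):
  1. access 97: MISS. Cache: [97]
  2. access 97: HIT. Next use of 97: step 6. Cache: [97]
  3. access 24: MISS. Cache: [97 24]
  4. access 24: HIT. Next use of 24: step 5. Cache: [97 24]
  5. access 24: HIT. Next use of 24: step 7. Cache: [97 24]
  6. access 97: HIT. Next use of 97: step 12. Cache: [97 24]
  7. access 24: HIT. Next use of 24: step 9. Cache: [97 24]
  8. access 35: MISS. Cache: [97 24 35]
  9. access 24: HIT. Next use of 24: step 10. Cache: [97 24 35]
  10. access 24: HIT. Next use of 24: step 26. Cache: [97 24 35]
  11. access 17: MISS. Cache: [97 24 35 17]
  12. access 97: HIT. Next use of 97: never. Cache: [97 24 35 17]
  13. access 51: MISS, evict 97 (next use: never). Cache: [24 35 17 51]
  14. access 93: MISS, evict 35 (next use: never). Cache: [24 17 51 93]
  15. access 52: MISS, evict 51 (next use: never). Cache: [24 17 93 52]
  16. access 52: HIT. Next use of 52: step 18. Cache: [24 17 93 52]
  17. access 14: MISS, evict 24 (next use: step 26). Cache: [17 93 52 14]
  18. access 52: HIT. Next use of 52: step 22. Cache: [17 93 52 14]
  19. access 93: HIT. Next use of 93: step 20. Cache: [17 93 52 14]
  20. access 93: HIT. Next use of 93: step 28. Cache: [17 93 52 14]
  21. access 17: HIT. Next use of 17: never. Cache: [17 93 52 14]
  22. access 52: HIT. Next use of 52: step 23. Cache: [17 93 52 14]
  23. access 52: HIT. Next use of 52: step 24. Cache: [17 93 52 14]
  24. access 52: HIT. Next use of 52: step 25. Cache: [17 93 52 14]
  25. access 52: HIT. Next use of 52: never. Cache: [17 93 52 14]
  26. access 24: MISS, evict 17 (next use: never). Cache: [93 52 14 24]
  27. access 6: MISS, evict 52 (next use: never). Cache: [93 14 24 6]
  28. access 93: HIT. Next use of 93: never. Cache: [93 14 24 6]
Total: 18 hits, 10 misses, 6 evictions

Answer: 6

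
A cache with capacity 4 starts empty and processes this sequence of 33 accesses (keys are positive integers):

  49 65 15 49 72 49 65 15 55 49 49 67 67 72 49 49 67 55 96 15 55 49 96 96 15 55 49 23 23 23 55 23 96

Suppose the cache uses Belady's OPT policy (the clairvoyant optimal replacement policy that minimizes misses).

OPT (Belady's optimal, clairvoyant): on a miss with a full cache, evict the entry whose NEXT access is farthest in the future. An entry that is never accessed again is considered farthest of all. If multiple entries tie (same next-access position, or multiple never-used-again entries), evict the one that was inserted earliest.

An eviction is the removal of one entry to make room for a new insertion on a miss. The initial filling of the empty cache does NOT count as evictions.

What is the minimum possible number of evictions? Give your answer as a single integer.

Answer: 5

Derivation:
OPT (Belady) simulation (capacity=4):
  1. access 49: MISS. Cache: [49]
  2. access 65: MISS. Cache: [49 65]
  3. access 15: MISS. Cache: [49 65 15]
  4. access 49: HIT. Next use of 49: step 6. Cache: [49 65 15]
  5. access 72: MISS. Cache: [49 65 15 72]
  6. access 49: HIT. Next use of 49: step 10. Cache: [49 65 15 72]
  7. access 65: HIT. Next use of 65: never. Cache: [49 65 15 72]
  8. access 15: HIT. Next use of 15: step 20. Cache: [49 65 15 72]
  9. access 55: MISS, evict 65 (next use: never). Cache: [49 15 72 55]
  10. access 49: HIT. Next use of 49: step 11. Cache: [49 15 72 55]
  11. access 49: HIT. Next use of 49: step 15. Cache: [49 15 72 55]
  12. access 67: MISS, evict 15 (next use: step 20). Cache: [49 72 55 67]
  13. access 67: HIT. Next use of 67: step 17. Cache: [49 72 55 67]
  14. access 72: HIT. Next use of 72: never. Cache: [49 72 55 67]
  15. access 49: HIT. Next use of 49: step 16. Cache: [49 72 55 67]
  16. access 49: HIT. Next use of 49: step 22. Cache: [49 72 55 67]
  17. access 67: HIT. Next use of 67: never. Cache: [49 72 55 67]
  18. access 55: HIT. Next use of 55: step 21. Cache: [49 72 55 67]
  19. access 96: MISS, evict 72 (next use: never). Cache: [49 55 67 96]
  20. access 15: MISS, evict 67 (next use: never). Cache: [49 55 96 15]
  21. access 55: HIT. Next use of 55: step 26. Cache: [49 55 96 15]
  22. access 49: HIT. Next use of 49: step 27. Cache: [49 55 96 15]
  23. access 96: HIT. Next use of 96: step 24. Cache: [49 55 96 15]
  24. access 96: HIT. Next use of 96: step 33. Cache: [49 55 96 15]
  25. access 15: HIT. Next use of 15: never. Cache: [49 55 96 15]
  26. access 55: HIT. Next use of 55: step 31. Cache: [49 55 96 15]
  27. access 49: HIT. Next use of 49: never. Cache: [49 55 96 15]
  28. access 23: MISS, evict 49 (next use: never). Cache: [55 96 15 23]
  29. access 23: HIT. Next use of 23: step 30. Cache: [55 96 15 23]
  30. access 23: HIT. Next use of 23: step 32. Cache: [55 96 15 23]
  31. access 55: HIT. Next use of 55: never. Cache: [55 96 15 23]
  32. access 23: HIT. Next use of 23: never. Cache: [55 96 15 23]
  33. access 96: HIT. Next use of 96: never. Cache: [55 96 15 23]
Total: 24 hits, 9 misses, 5 evictions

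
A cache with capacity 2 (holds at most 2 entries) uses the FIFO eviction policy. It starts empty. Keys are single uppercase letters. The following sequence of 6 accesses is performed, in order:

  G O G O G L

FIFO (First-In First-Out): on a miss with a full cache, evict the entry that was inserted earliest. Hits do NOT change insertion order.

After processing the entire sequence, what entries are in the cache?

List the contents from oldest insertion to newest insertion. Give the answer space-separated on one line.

Answer: O L

Derivation:
FIFO simulation (capacity=2):
  1. access G: MISS. Cache (old->new): [G]
  2. access O: MISS. Cache (old->new): [G O]
  3. access G: HIT. Cache (old->new): [G O]
  4. access O: HIT. Cache (old->new): [G O]
  5. access G: HIT. Cache (old->new): [G O]
  6. access L: MISS, evict G. Cache (old->new): [O L]
Total: 3 hits, 3 misses, 1 evictions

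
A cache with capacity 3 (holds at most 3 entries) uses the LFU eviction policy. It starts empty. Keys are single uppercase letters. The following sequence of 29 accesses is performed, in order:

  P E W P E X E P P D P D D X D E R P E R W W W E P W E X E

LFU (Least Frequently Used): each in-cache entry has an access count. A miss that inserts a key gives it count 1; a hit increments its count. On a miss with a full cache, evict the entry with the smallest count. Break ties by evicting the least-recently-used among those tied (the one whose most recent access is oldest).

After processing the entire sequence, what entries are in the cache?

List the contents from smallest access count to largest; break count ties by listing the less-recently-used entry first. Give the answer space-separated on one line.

LFU simulation (capacity=3):
  1. access P: MISS. Cache: [P(c=1)]
  2. access E: MISS. Cache: [P(c=1) E(c=1)]
  3. access W: MISS. Cache: [P(c=1) E(c=1) W(c=1)]
  4. access P: HIT, count now 2. Cache: [E(c=1) W(c=1) P(c=2)]
  5. access E: HIT, count now 2. Cache: [W(c=1) P(c=2) E(c=2)]
  6. access X: MISS, evict W(c=1). Cache: [X(c=1) P(c=2) E(c=2)]
  7. access E: HIT, count now 3. Cache: [X(c=1) P(c=2) E(c=3)]
  8. access P: HIT, count now 3. Cache: [X(c=1) E(c=3) P(c=3)]
  9. access P: HIT, count now 4. Cache: [X(c=1) E(c=3) P(c=4)]
  10. access D: MISS, evict X(c=1). Cache: [D(c=1) E(c=3) P(c=4)]
  11. access P: HIT, count now 5. Cache: [D(c=1) E(c=3) P(c=5)]
  12. access D: HIT, count now 2. Cache: [D(c=2) E(c=3) P(c=5)]
  13. access D: HIT, count now 3. Cache: [E(c=3) D(c=3) P(c=5)]
  14. access X: MISS, evict E(c=3). Cache: [X(c=1) D(c=3) P(c=5)]
  15. access D: HIT, count now 4. Cache: [X(c=1) D(c=4) P(c=5)]
  16. access E: MISS, evict X(c=1). Cache: [E(c=1) D(c=4) P(c=5)]
  17. access R: MISS, evict E(c=1). Cache: [R(c=1) D(c=4) P(c=5)]
  18. access P: HIT, count now 6. Cache: [R(c=1) D(c=4) P(c=6)]
  19. access E: MISS, evict R(c=1). Cache: [E(c=1) D(c=4) P(c=6)]
  20. access R: MISS, evict E(c=1). Cache: [R(c=1) D(c=4) P(c=6)]
  21. access W: MISS, evict R(c=1). Cache: [W(c=1) D(c=4) P(c=6)]
  22. access W: HIT, count now 2. Cache: [W(c=2) D(c=4) P(c=6)]
  23. access W: HIT, count now 3. Cache: [W(c=3) D(c=4) P(c=6)]
  24. access E: MISS, evict W(c=3). Cache: [E(c=1) D(c=4) P(c=6)]
  25. access P: HIT, count now 7. Cache: [E(c=1) D(c=4) P(c=7)]
  26. access W: MISS, evict E(c=1). Cache: [W(c=1) D(c=4) P(c=7)]
  27. access E: MISS, evict W(c=1). Cache: [E(c=1) D(c=4) P(c=7)]
  28. access X: MISS, evict E(c=1). Cache: [X(c=1) D(c=4) P(c=7)]
  29. access E: MISS, evict X(c=1). Cache: [E(c=1) D(c=4) P(c=7)]
Total: 13 hits, 16 misses, 13 evictions

Answer: E D P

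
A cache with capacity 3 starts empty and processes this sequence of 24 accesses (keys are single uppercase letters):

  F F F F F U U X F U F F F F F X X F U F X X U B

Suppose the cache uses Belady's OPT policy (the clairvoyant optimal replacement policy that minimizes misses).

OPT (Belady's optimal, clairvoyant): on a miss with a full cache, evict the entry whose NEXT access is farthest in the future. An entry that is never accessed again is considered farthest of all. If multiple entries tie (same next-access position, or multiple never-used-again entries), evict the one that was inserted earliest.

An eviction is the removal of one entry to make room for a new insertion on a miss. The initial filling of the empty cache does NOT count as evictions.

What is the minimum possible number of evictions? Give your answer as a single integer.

OPT (Belady) simulation (capacity=3):
  1. access F: MISS. Cache: [F]
  2. access F: HIT. Next use of F: step 3. Cache: [F]
  3. access F: HIT. Next use of F: step 4. Cache: [F]
  4. access F: HIT. Next use of F: step 5. Cache: [F]
  5. access F: HIT. Next use of F: step 9. Cache: [F]
  6. access U: MISS. Cache: [F U]
  7. access U: HIT. Next use of U: step 10. Cache: [F U]
  8. access X: MISS. Cache: [F U X]
  9. access F: HIT. Next use of F: step 11. Cache: [F U X]
  10. access U: HIT. Next use of U: step 19. Cache: [F U X]
  11. access F: HIT. Next use of F: step 12. Cache: [F U X]
  12. access F: HIT. Next use of F: step 13. Cache: [F U X]
  13. access F: HIT. Next use of F: step 14. Cache: [F U X]
  14. access F: HIT. Next use of F: step 15. Cache: [F U X]
  15. access F: HIT. Next use of F: step 18. Cache: [F U X]
  16. access X: HIT. Next use of X: step 17. Cache: [F U X]
  17. access X: HIT. Next use of X: step 21. Cache: [F U X]
  18. access F: HIT. Next use of F: step 20. Cache: [F U X]
  19. access U: HIT. Next use of U: step 23. Cache: [F U X]
  20. access F: HIT. Next use of F: never. Cache: [F U X]
  21. access X: HIT. Next use of X: step 22. Cache: [F U X]
  22. access X: HIT. Next use of X: never. Cache: [F U X]
  23. access U: HIT. Next use of U: never. Cache: [F U X]
  24. access B: MISS, evict F (next use: never). Cache: [U X B]
Total: 20 hits, 4 misses, 1 evictions

Answer: 1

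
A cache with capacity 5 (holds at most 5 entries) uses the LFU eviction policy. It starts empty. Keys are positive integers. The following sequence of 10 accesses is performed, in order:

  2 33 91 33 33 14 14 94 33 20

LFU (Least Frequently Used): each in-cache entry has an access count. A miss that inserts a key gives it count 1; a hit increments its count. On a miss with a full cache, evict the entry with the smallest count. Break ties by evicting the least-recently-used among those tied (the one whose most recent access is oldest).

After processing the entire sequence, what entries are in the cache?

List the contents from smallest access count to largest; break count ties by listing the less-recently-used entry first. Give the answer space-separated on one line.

Answer: 91 94 20 14 33

Derivation:
LFU simulation (capacity=5):
  1. access 2: MISS. Cache: [2(c=1)]
  2. access 33: MISS. Cache: [2(c=1) 33(c=1)]
  3. access 91: MISS. Cache: [2(c=1) 33(c=1) 91(c=1)]
  4. access 33: HIT, count now 2. Cache: [2(c=1) 91(c=1) 33(c=2)]
  5. access 33: HIT, count now 3. Cache: [2(c=1) 91(c=1) 33(c=3)]
  6. access 14: MISS. Cache: [2(c=1) 91(c=1) 14(c=1) 33(c=3)]
  7. access 14: HIT, count now 2. Cache: [2(c=1) 91(c=1) 14(c=2) 33(c=3)]
  8. access 94: MISS. Cache: [2(c=1) 91(c=1) 94(c=1) 14(c=2) 33(c=3)]
  9. access 33: HIT, count now 4. Cache: [2(c=1) 91(c=1) 94(c=1) 14(c=2) 33(c=4)]
  10. access 20: MISS, evict 2(c=1). Cache: [91(c=1) 94(c=1) 20(c=1) 14(c=2) 33(c=4)]
Total: 4 hits, 6 misses, 1 evictions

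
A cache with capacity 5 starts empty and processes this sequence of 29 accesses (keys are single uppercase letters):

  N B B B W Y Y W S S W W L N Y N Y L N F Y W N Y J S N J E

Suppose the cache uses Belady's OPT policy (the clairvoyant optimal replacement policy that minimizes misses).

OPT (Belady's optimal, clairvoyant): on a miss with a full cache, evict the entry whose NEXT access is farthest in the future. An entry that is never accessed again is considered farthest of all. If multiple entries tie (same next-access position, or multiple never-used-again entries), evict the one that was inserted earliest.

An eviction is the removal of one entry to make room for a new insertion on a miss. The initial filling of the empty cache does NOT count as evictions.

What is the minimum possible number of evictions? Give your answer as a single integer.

Answer: 4

Derivation:
OPT (Belady) simulation (capacity=5):
  1. access N: MISS. Cache: [N]
  2. access B: MISS. Cache: [N B]
  3. access B: HIT. Next use of B: step 4. Cache: [N B]
  4. access B: HIT. Next use of B: never. Cache: [N B]
  5. access W: MISS. Cache: [N B W]
  6. access Y: MISS. Cache: [N B W Y]
  7. access Y: HIT. Next use of Y: step 15. Cache: [N B W Y]
  8. access W: HIT. Next use of W: step 11. Cache: [N B W Y]
  9. access S: MISS. Cache: [N B W Y S]
  10. access S: HIT. Next use of S: step 26. Cache: [N B W Y S]
  11. access W: HIT. Next use of W: step 12. Cache: [N B W Y S]
  12. access W: HIT. Next use of W: step 22. Cache: [N B W Y S]
  13. access L: MISS, evict B (next use: never). Cache: [N W Y S L]
  14. access N: HIT. Next use of N: step 16. Cache: [N W Y S L]
  15. access Y: HIT. Next use of Y: step 17. Cache: [N W Y S L]
  16. access N: HIT. Next use of N: step 19. Cache: [N W Y S L]
  17. access Y: HIT. Next use of Y: step 21. Cache: [N W Y S L]
  18. access L: HIT. Next use of L: never. Cache: [N W Y S L]
  19. access N: HIT. Next use of N: step 23. Cache: [N W Y S L]
  20. access F: MISS, evict L (next use: never). Cache: [N W Y S F]
  21. access Y: HIT. Next use of Y: step 24. Cache: [N W Y S F]
  22. access W: HIT. Next use of W: never. Cache: [N W Y S F]
  23. access N: HIT. Next use of N: step 27. Cache: [N W Y S F]
  24. access Y: HIT. Next use of Y: never. Cache: [N W Y S F]
  25. access J: MISS, evict W (next use: never). Cache: [N Y S F J]
  26. access S: HIT. Next use of S: never. Cache: [N Y S F J]
  27. access N: HIT. Next use of N: never. Cache: [N Y S F J]
  28. access J: HIT. Next use of J: never. Cache: [N Y S F J]
  29. access E: MISS, evict N (next use: never). Cache: [Y S F J E]
Total: 20 hits, 9 misses, 4 evictions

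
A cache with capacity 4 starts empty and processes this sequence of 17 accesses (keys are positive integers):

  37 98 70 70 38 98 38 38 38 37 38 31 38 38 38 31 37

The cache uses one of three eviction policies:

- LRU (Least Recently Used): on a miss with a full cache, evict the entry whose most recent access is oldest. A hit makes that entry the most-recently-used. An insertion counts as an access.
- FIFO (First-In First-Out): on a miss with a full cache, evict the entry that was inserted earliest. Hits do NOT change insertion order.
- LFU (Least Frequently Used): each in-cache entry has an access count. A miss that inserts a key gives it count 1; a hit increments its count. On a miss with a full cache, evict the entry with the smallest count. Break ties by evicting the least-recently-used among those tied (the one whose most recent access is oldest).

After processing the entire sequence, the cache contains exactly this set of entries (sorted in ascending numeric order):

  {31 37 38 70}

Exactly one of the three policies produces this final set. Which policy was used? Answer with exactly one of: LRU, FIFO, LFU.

Answer: FIFO

Derivation:
Simulating under each policy and comparing final sets:
  LRU: final set = {31 37 38 98} -> differs
  FIFO: final set = {31 37 38 70} -> MATCHES target
  LFU: final set = {31 37 38 98} -> differs
Only FIFO produces the target set.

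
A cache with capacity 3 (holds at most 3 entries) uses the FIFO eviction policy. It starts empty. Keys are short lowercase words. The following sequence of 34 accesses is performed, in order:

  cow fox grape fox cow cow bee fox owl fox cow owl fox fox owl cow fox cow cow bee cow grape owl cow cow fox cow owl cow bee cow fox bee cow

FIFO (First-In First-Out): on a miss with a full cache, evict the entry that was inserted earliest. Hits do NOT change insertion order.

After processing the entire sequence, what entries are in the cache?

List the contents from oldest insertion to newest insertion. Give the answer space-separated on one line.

Answer: cow fox bee

Derivation:
FIFO simulation (capacity=3):
  1. access cow: MISS. Cache (old->new): [cow]
  2. access fox: MISS. Cache (old->new): [cow fox]
  3. access grape: MISS. Cache (old->new): [cow fox grape]
  4. access fox: HIT. Cache (old->new): [cow fox grape]
  5. access cow: HIT. Cache (old->new): [cow fox grape]
  6. access cow: HIT. Cache (old->new): [cow fox grape]
  7. access bee: MISS, evict cow. Cache (old->new): [fox grape bee]
  8. access fox: HIT. Cache (old->new): [fox grape bee]
  9. access owl: MISS, evict fox. Cache (old->new): [grape bee owl]
  10. access fox: MISS, evict grape. Cache (old->new): [bee owl fox]
  11. access cow: MISS, evict bee. Cache (old->new): [owl fox cow]
  12. access owl: HIT. Cache (old->new): [owl fox cow]
  13. access fox: HIT. Cache (old->new): [owl fox cow]
  14. access fox: HIT. Cache (old->new): [owl fox cow]
  15. access owl: HIT. Cache (old->new): [owl fox cow]
  16. access cow: HIT. Cache (old->new): [owl fox cow]
  17. access fox: HIT. Cache (old->new): [owl fox cow]
  18. access cow: HIT. Cache (old->new): [owl fox cow]
  19. access cow: HIT. Cache (old->new): [owl fox cow]
  20. access bee: MISS, evict owl. Cache (old->new): [fox cow bee]
  21. access cow: HIT. Cache (old->new): [fox cow bee]
  22. access grape: MISS, evict fox. Cache (old->new): [cow bee grape]
  23. access owl: MISS, evict cow. Cache (old->new): [bee grape owl]
  24. access cow: MISS, evict bee. Cache (old->new): [grape owl cow]
  25. access cow: HIT. Cache (old->new): [grape owl cow]
  26. access fox: MISS, evict grape. Cache (old->new): [owl cow fox]
  27. access cow: HIT. Cache (old->new): [owl cow fox]
  28. access owl: HIT. Cache (old->new): [owl cow fox]
  29. access cow: HIT. Cache (old->new): [owl cow fox]
  30. access bee: MISS, evict owl. Cache (old->new): [cow fox bee]
  31. access cow: HIT. Cache (old->new): [cow fox bee]
  32. access fox: HIT. Cache (old->new): [cow fox bee]
  33. access bee: HIT. Cache (old->new): [cow fox bee]
  34. access cow: HIT. Cache (old->new): [cow fox bee]
Total: 21 hits, 13 misses, 10 evictions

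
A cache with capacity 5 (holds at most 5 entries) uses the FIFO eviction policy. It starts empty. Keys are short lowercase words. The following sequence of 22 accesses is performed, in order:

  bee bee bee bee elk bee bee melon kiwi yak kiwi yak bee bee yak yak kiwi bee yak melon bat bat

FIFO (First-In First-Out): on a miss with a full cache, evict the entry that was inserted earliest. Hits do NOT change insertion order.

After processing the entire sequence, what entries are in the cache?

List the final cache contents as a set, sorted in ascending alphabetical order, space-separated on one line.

FIFO simulation (capacity=5):
  1. access bee: MISS. Cache (old->new): [bee]
  2. access bee: HIT. Cache (old->new): [bee]
  3. access bee: HIT. Cache (old->new): [bee]
  4. access bee: HIT. Cache (old->new): [bee]
  5. access elk: MISS. Cache (old->new): [bee elk]
  6. access bee: HIT. Cache (old->new): [bee elk]
  7. access bee: HIT. Cache (old->new): [bee elk]
  8. access melon: MISS. Cache (old->new): [bee elk melon]
  9. access kiwi: MISS. Cache (old->new): [bee elk melon kiwi]
  10. access yak: MISS. Cache (old->new): [bee elk melon kiwi yak]
  11. access kiwi: HIT. Cache (old->new): [bee elk melon kiwi yak]
  12. access yak: HIT. Cache (old->new): [bee elk melon kiwi yak]
  13. access bee: HIT. Cache (old->new): [bee elk melon kiwi yak]
  14. access bee: HIT. Cache (old->new): [bee elk melon kiwi yak]
  15. access yak: HIT. Cache (old->new): [bee elk melon kiwi yak]
  16. access yak: HIT. Cache (old->new): [bee elk melon kiwi yak]
  17. access kiwi: HIT. Cache (old->new): [bee elk melon kiwi yak]
  18. access bee: HIT. Cache (old->new): [bee elk melon kiwi yak]
  19. access yak: HIT. Cache (old->new): [bee elk melon kiwi yak]
  20. access melon: HIT. Cache (old->new): [bee elk melon kiwi yak]
  21. access bat: MISS, evict bee. Cache (old->new): [elk melon kiwi yak bat]
  22. access bat: HIT. Cache (old->new): [elk melon kiwi yak bat]
Total: 16 hits, 6 misses, 1 evictions

Answer: bat elk kiwi melon yak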